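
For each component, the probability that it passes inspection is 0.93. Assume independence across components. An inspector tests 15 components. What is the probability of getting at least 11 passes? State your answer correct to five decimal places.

X ~ Binomial(15, 0.93); P(X ≥ 11) = Σ C(15,k) p^k (1−p)^(15−k) over k:
  k=11: C(15,11)·0.93^11·0.07^4 = 0.0147515
  k=12: C(15,12)·0.93^12·0.07^3 = 0.0653282
  k=13: C(15,13)·0.93^13·0.07^2 = 0.2002920
  k=14: C(15,14)·0.93^14·0.07^1 = 0.3801461
  k=15: C(15,15)·0.93^15·0.07^0 = 0.3367009
Total = 0.9972188

0.99722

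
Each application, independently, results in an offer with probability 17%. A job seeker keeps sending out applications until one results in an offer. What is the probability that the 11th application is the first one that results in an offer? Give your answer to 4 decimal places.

Geometric (trials to first success), p = 0.17.
P(Y = 11) = (1−p)^10 · p = 0.15516 · 0.17 = 0.026377

0.0264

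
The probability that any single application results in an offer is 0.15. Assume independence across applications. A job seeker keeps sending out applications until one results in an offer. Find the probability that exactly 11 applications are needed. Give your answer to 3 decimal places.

0.030

Geometric (trials to first success), p = 0.15.
P(Y = 11) = (1−p)^10 · p = 0.19687 · 0.15 = 0.02953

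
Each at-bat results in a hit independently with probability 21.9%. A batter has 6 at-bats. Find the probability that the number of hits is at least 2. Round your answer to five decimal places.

0.39125

X ~ Binomial(6, 0.219); P(X ≥ 2) = Σ C(6,k) p^k (1−p)^(6−k) over k:
  k=2: C(6,2)·0.219^2·0.781^4 = 0.2676601
  k=3: C(6,3)·0.219^3·0.781^3 = 0.1000727
  k=4: C(6,4)·0.219^4·0.781^2 = 0.0210460
  k=5: C(6,5)·0.219^5·0.781^1 = 0.0023606
  k=6: C(6,6)·0.219^6·0.781^0 = 0.0001103
Total = 0.3912497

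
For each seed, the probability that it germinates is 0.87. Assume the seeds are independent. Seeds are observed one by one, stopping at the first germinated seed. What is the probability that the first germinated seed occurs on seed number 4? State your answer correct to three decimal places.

0.002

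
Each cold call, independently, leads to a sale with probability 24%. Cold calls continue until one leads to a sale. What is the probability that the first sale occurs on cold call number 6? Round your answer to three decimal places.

Geometric (trials to first success), p = 0.24.
P(Y = 6) = (1−p)^5 · p = 0.25355 · 0.24 = 0.06085

0.061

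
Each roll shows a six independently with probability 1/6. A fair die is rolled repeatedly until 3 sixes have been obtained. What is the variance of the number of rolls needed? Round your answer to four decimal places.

90.0000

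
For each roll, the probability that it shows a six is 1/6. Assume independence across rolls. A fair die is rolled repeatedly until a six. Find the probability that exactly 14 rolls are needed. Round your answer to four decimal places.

0.0156

Geometric (trials to first success), p = 0.166667.
P(Y = 14) = (1−p)^13 · p = 0.093464 · 0.166667 = 0.015577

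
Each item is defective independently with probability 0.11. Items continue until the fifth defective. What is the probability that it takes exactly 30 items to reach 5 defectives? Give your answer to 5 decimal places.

Y = trial on which the fifth success occurs; negative binomial, r=5, p=0.11.
P(Y=30) = C(29,4) · p^5 · (1−p)^25
= 23751 · 1.6105e-05 · 0.054294 = 0.0207680

0.02077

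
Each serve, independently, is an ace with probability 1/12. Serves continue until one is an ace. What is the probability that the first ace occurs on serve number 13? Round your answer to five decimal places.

0.02933

Geometric (trials to first success), p = 0.083333.
P(Y = 13) = (1−p)^12 · p = 0.352 · 0.083333 = 0.0293330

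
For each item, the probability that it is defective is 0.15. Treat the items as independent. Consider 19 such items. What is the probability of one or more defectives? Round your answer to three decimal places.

0.954

P(at least one) = 1 − P(none) = 1 − (1 − 0.15)^19
= 1 − 0.04560 = 0.95440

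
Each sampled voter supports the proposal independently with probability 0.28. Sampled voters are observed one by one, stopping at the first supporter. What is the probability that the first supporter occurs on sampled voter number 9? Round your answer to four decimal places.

0.0202

Geometric (trials to first success), p = 0.28.
P(Y = 9) = (1−p)^8 · p = 0.07222 · 0.28 = 0.020222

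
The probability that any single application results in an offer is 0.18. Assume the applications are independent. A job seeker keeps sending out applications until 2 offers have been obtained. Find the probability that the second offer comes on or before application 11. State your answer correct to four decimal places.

0.6151

Finishing within 11 applications ⇔ at least 2 successes in the first 11. With X ~ Binomial(11, 0.18), P(Y ≤ 11) = 1 − P(X ≤ 1).
  k=0: C(11,0)·0.18^0·0.82^11 = 0.112707
  k=1: C(11,1)·0.18^1·0.82^10 = 0.272147
1 − 0.384854 = 0.615146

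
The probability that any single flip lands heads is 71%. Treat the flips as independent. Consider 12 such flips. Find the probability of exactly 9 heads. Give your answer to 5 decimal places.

X ~ Binomial(n=12, p=0.71).
P(X=9) = C(12,9) · p^9 · (1−p)^3
= 220 · 0.045849 · 0.024389 = 0.2460038

0.24600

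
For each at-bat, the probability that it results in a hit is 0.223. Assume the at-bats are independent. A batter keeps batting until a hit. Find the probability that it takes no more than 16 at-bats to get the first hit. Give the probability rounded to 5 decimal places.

Y = number of at-bats to the first success; geometric, p = 0.223.
P(Y ≤ 16) = 1 − (1−p)^16 = 1 − 0.0176497 = 0.9823503

0.98235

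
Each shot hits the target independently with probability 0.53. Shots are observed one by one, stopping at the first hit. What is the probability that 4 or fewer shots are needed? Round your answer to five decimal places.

Y = number of shots to the first success; geometric, p = 0.53.
P(Y ≤ 4) = 1 − (1−p)^4 = 1 − 0.0487968 = 0.9512032

0.95120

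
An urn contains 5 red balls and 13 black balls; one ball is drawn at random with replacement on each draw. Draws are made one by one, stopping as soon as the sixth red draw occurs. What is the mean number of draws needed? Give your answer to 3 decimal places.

21.600

Y = total draws until the sixth success; negative binomial with r=6, p=0.277778.
E[Y] = r / p = 6 / 0.277778 = 21.60000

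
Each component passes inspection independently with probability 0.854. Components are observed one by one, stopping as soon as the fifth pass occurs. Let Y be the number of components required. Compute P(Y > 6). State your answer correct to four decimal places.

0.2142

Needing more than 6 components ⇔ fewer than 5 successes in the first 6. With X ~ Binomial(6, 0.854), P(Y > 6) = P(X ≤ 4).
  k=0: C(6,0)·0.854^0·0.146^6 = 0.000010
  k=1: C(6,1)·0.854^1·0.146^5 = 0.000340
  k=2: C(6,2)·0.854^2·0.146^4 = 0.004971
  k=3: C(6,3)·0.854^3·0.146^3 = 0.038767
  k=4: C(6,4)·0.854^4·0.146^2 = 0.170070
P(X ≤ 4) = 0.214158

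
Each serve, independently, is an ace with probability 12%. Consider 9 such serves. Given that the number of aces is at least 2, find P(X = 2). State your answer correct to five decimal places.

X ~ Binomial(9, 0.12). Want P(X=2 | X≥2) = P(X=2) / P(X≥2).
P(X=2) = C(9,2)·0.12^2·0.88^7 = 0.2118574
P(X≥2) = 1 − 0.3164784 − 0.3884053 = 0.2951163
Ratio = 0.2118574 / 0.2951163 = 0.7178777

0.71788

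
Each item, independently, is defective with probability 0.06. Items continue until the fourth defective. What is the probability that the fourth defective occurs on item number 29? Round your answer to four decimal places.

0.0090

Y = trial on which the fourth success occurs; negative binomial, r=4, p=0.06.
P(Y=29) = C(28,3) · p^4 · (1−p)^25
= 3276 · 1.296e-05 · 0.21291 = 0.009040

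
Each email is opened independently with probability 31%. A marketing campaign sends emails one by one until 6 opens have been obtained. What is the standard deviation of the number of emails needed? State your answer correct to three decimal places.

6.564

Y = total emails until the sixth success; negative binomial with r=6, p=0.31.
SD(Y) = √[r(1−p)/p²] = √(43.08012) = 6.56355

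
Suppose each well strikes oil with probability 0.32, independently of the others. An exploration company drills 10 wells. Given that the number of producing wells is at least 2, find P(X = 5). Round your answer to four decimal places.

0.1398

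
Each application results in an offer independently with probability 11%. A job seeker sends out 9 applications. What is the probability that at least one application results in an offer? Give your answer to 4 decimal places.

0.6496

P(at least one) = 1 − P(none) = 1 − (1 − 0.11)^9
= 1 − 0.350356 = 0.649644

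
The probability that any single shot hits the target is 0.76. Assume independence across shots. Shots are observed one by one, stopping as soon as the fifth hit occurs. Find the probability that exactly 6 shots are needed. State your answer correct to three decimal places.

0.304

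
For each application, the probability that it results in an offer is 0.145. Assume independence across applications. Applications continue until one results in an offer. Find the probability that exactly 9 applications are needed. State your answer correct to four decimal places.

0.0414

Geometric (trials to first success), p = 0.145.
P(Y = 9) = (1−p)^8 · p = 0.28558 · 0.145 = 0.041409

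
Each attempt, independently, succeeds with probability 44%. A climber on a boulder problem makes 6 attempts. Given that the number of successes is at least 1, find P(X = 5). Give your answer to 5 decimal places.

X ~ Binomial(6, 0.44). Want P(X=5 | X≥1) = P(X=5) / P(X≥1).
P(X=5) = C(6,5)·0.44^5·0.56^1 = 0.0554119
P(X≥1) = 1 − 0.0308410 = 0.9691590
Ratio = 0.0554119 / 0.9691590 = 0.0571752

0.05718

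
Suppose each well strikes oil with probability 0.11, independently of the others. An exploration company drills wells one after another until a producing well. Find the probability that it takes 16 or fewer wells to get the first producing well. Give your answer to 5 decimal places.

0.84503

Y = number of wells to the first success; geometric, p = 0.11.
P(Y ≤ 16) = 1 − (1−p)^16 = 1 − 0.1549673 = 0.8450327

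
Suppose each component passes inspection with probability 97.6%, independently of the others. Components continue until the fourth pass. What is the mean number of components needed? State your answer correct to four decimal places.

4.0984

Y = total components until the fourth success; negative binomial with r=4, p=0.976.
E[Y] = r / p = 4 / 0.976 = 4.098361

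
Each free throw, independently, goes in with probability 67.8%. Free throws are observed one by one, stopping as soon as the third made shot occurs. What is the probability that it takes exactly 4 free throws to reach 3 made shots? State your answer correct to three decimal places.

0.301

Y = trial on which the third success occurs; negative binomial, r=3, p=0.678.
P(Y=4) = C(3,2) · p^3 · (1−p)^1
= 3 · 0.31167 · 0.322 = 0.30107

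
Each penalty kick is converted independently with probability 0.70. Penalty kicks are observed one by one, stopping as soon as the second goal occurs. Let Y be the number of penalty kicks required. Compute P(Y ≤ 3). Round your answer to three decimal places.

Finishing within 3 penalty kicks ⇔ at least 2 successes in the first 3. With X ~ Binomial(3, 0.70), P(Y ≤ 3) = 1 − P(X ≤ 1).
  k=0: C(3,0)·0.70^0·0.30^3 = 0.02700
  k=1: C(3,1)·0.70^1·0.30^2 = 0.18900
1 − 0.21600 = 0.78400

0.784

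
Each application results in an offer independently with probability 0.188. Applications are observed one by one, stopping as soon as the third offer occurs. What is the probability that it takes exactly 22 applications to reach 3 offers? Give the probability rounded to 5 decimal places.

Y = trial on which the third success occurs; negative binomial, r=3, p=0.188.
P(Y=22) = C(21,2) · p^3 · (1−p)^19
= 210 · 0.0066447 · 0.019123 = 0.0266844

0.02668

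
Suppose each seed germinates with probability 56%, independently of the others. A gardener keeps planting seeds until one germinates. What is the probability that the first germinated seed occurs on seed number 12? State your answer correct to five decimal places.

0.00007

Geometric (trials to first success), p = 0.56.
P(Y = 12) = (1−p)^11 · p = 0.00011967 · 0.56 = 0.0000670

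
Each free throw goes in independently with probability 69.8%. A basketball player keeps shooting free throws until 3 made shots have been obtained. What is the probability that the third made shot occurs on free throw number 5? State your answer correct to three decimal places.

Y = trial on which the third success occurs; negative binomial, r=3, p=0.698.
P(Y=5) = C(4,2) · p^3 · (1−p)^2
= 6 · 0.34007 · 0.091204 = 0.18609

0.186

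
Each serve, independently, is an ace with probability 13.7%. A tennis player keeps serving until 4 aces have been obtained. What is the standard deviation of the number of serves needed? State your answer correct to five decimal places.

13.56172

Y = total serves until the fourth success; negative binomial with r=4, p=0.137.
SD(Y) = √[r(1−p)/p²] = √(183.9202941) = 13.5617216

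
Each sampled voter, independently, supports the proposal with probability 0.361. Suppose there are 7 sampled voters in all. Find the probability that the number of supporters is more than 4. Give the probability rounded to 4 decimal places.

0.0633

X ~ Binomial(7, 0.361); P(X ≥ 5) = Σ C(7,k) p^k (1−p)^(7−k) over k:
  k=5: C(7,5)·0.361^5·0.639^2 = 0.052572
  k=6: C(7,6)·0.361^6·0.639^1 = 0.009900
  k=7: C(7,7)·0.361^7·0.639^0 = 0.000799
Total = 0.063271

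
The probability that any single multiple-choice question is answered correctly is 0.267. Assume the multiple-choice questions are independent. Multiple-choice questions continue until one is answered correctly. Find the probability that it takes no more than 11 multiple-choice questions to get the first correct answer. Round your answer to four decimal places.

0.9672

Y = number of multiple-choice questions to the first success; geometric, p = 0.267.
P(Y ≤ 11) = 1 − (1−p)^11 = 1 − 0.032820 = 0.967180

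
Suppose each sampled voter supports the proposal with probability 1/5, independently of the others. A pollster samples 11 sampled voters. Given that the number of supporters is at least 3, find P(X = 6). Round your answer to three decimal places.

0.025

X ~ Binomial(11, 0.20). Want P(X=6 | X≥3) = P(X=6) / P(X≥3).
P(X=6) = C(11,6)·0.20^6·0.80^5 = 0.00969
P(X≥3) = 1 − 0.08590 − 0.23622 − 0.29528 = 0.38260
Ratio = 0.00969 / 0.38260 = 0.02532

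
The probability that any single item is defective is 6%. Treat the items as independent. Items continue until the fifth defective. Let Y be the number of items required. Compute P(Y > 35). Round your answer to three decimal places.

Needing more than 35 items ⇔ fewer than 5 successes in the first 35. With X ~ Binomial(35, 0.06), P(Y > 35) = P(X ≤ 4).
  k=0: C(35,0)·0.06^0·0.94^35 = 0.11468
  k=1: C(35,1)·0.06^1·0.94^34 = 0.25619
  k=2: C(35,2)·0.06^2·0.94^33 = 0.27800
  k=3: C(35,3)·0.06^3·0.94^32 = 0.19519
  k=4: C(35,4)·0.06^4·0.94^31 = 0.09967
P(X ≤ 4) = 0.94372

0.944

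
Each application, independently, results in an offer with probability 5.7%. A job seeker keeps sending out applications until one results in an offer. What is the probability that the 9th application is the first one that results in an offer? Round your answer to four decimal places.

Geometric (trials to first success), p = 0.057.
P(Y = 9) = (1−p)^8 · p = 0.62531 · 0.057 = 0.035643

0.0356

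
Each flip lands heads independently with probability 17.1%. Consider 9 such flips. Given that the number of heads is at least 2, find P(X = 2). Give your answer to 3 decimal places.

X ~ Binomial(9, 0.171). Want P(X=2 | X≥2) = P(X=2) / P(X≥2).
P(X=2) = C(9,2)·0.171^2·0.829^7 = 0.28325
P(X≥2) = 1 − 0.18492 − 0.34330 = 0.47178
Ratio = 0.28325 / 0.47178 = 0.60040

0.600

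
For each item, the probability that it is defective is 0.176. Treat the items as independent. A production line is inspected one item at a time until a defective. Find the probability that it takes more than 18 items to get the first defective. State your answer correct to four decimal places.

Y = number of items to the first success; geometric, p = 0.176.
P(Y > 18) = P(first 18 all fail) = (1−p)^18 = 0.030668

0.0307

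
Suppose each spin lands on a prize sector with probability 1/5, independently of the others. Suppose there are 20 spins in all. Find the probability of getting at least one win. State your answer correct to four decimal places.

P(at least one) = 1 − P(none) = 1 − (1 − 0.20)^20
= 1 − 0.011529 = 0.988471

0.9885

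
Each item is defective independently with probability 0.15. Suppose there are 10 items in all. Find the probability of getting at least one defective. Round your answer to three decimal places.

P(at least one) = 1 − P(none) = 1 − (1 − 0.15)^10
= 1 − 0.19687 = 0.80313

0.803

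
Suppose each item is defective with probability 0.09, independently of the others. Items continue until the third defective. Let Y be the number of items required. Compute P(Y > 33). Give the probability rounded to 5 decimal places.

0.41957

Needing more than 33 items ⇔ fewer than 3 successes in the first 33. With X ~ Binomial(33, 0.09), P(Y > 33) = P(X ≤ 2).
  k=0: C(33,0)·0.09^0·0.91^33 = 0.0445006
  k=1: C(33,1)·0.09^1·0.91^32 = 0.1452382
  k=2: C(33,2)·0.09^2·0.91^31 = 0.2298276
P(X ≤ 2) = 0.4195664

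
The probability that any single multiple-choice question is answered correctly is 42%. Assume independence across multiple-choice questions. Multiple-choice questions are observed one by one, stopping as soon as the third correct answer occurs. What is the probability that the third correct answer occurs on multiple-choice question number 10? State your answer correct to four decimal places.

Y = trial on which the third success occurs; negative binomial, r=3, p=0.42.
P(Y=10) = C(9,2) · p^3 · (1−p)^7
= 36 · 0.074088 · 0.02208 = 0.058891

0.0589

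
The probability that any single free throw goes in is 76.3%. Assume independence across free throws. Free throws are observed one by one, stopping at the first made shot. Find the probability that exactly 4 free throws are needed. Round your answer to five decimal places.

Geometric (trials to first success), p = 0.763.
P(Y = 4) = (1−p)^3 · p = 0.013312 · 0.763 = 0.0101571

0.01016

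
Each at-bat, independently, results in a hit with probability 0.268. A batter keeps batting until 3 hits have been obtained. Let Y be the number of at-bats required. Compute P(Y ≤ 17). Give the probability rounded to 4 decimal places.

Finishing within 17 at-bats ⇔ at least 3 successes in the first 17. With X ~ Binomial(17, 0.268), P(Y ≤ 17) = 1 − P(X ≤ 2).
  k=0: C(17,0)·0.268^0·0.732^17 = 0.004974
  k=1: C(17,1)·0.268^1·0.732^16 = 0.030957
  k=2: C(17,2)·0.268^2·0.732^15 = 0.090672
1 − 0.126603 = 0.873397

0.8734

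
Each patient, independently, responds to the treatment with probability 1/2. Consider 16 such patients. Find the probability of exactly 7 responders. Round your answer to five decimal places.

X ~ Binomial(n=16, p=0.50).
P(X=7) = C(16,7) · p^7 · (1−p)^9
= 11440 · 0.0078125 · 0.0019531 = 0.1745605

0.17456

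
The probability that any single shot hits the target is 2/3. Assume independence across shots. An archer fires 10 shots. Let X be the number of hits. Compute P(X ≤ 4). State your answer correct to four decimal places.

X ~ Binomial(10, 0.666667); P(X ≤ 4) = Σ C(10,k) p^k (1−p)^(10−k) over k:
  k=0: C(10,0)·0.666667^0·0.333333^10 = 0.000017
  k=1: C(10,1)·0.666667^1·0.333333^9 = 0.000339
  k=2: C(10,2)·0.666667^2·0.333333^8 = 0.003048
  k=3: C(10,3)·0.666667^3·0.333333^7 = 0.016258
  k=4: C(10,4)·0.666667^4·0.333333^6 = 0.056902
Total = 0.076564

0.0766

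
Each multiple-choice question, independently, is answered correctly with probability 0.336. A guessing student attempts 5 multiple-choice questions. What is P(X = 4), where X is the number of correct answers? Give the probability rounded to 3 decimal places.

0.042

X ~ Binomial(n=5, p=0.336).
P(X=4) = C(5,4) · p^4 · (1−p)^1
= 5 · 0.012746 · 0.664 = 0.04232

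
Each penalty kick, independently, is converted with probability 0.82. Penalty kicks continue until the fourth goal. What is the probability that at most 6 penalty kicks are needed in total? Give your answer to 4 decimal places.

0.9241

Finishing within 6 penalty kicks ⇔ at least 4 successes in the first 6. With X ~ Binomial(6, 0.82), P(Y ≤ 6) = 1 − P(X ≤ 3).
  k=0: C(6,0)·0.82^0·0.18^6 = 0.000034
  k=1: C(6,1)·0.82^1·0.18^5 = 0.000930
  k=2: C(6,2)·0.82^2·0.18^4 = 0.010588
  k=3: C(6,3)·0.82^3·0.18^3 = 0.064312
1 − 0.075863 = 0.924137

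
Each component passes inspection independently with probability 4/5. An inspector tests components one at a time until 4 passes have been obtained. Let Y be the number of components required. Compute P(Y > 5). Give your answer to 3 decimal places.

0.263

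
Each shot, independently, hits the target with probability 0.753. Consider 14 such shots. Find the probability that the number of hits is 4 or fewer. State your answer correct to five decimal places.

0.00031

X ~ Binomial(14, 0.753); P(X ≤ 4) = Σ C(14,k) p^k (1−p)^(14−k) over k:
  k=0: C(14,0)·0.753^0·0.247^14 = 0.0000000
  k=1: C(14,1)·0.753^1·0.247^13 = 0.0000001
  k=2: C(14,2)·0.753^2·0.247^12 = 0.0000027
  k=3: C(14,3)·0.753^3·0.247^11 = 0.0000324
  k=4: C(14,4)·0.753^4·0.247^10 = 0.0002720
Total = 0.0003073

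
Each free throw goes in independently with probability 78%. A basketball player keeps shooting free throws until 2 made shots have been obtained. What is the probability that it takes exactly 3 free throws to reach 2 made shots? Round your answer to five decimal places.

0.26770

Y = trial on which the second success occurs; negative binomial, r=2, p=0.78.
P(Y=3) = C(2,1) · p^2 · (1−p)^1
= 2 · 0.6084 · 0.22 = 0.2676960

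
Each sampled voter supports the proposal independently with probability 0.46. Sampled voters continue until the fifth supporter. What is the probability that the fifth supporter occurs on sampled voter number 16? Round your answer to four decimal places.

0.0320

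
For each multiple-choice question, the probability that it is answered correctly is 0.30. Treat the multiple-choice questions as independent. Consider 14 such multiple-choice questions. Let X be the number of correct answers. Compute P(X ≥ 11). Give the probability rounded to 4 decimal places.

0.0002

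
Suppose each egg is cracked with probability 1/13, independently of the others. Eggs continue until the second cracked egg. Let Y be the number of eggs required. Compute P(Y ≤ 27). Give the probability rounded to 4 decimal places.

0.6256

Finishing within 27 eggs ⇔ at least 2 successes in the first 27. With X ~ Binomial(27, 0.076923), P(Y ≤ 27) = 1 − P(X ≤ 1).
  k=0: C(27,0)·0.076923^0·0.923077^27 = 0.115192
  k=1: C(27,1)·0.076923^1·0.923077^26 = 0.259182
1 − 0.374375 = 0.625625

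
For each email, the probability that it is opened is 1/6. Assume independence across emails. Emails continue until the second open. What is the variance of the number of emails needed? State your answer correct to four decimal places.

60.0000

Y = total emails until the second success; negative binomial with r=2, p=0.166667.
Var(Y) = r(1−p)/p² = 2·0.833333 / 0.166667² = 60.000000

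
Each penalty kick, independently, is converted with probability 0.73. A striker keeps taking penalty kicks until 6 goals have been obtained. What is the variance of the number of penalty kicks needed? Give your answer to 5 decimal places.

Y = total penalty kicks until the sixth success; negative binomial with r=6, p=0.73.
Var(Y) = r(1−p)/p² = 6·0.27 / 0.73² = 3.0399700

3.03997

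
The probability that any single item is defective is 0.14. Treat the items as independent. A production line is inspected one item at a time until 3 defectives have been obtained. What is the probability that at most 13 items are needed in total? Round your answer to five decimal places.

Finishing within 13 items ⇔ at least 3 successes in the first 13. With X ~ Binomial(13, 0.14), P(Y ≤ 13) = 1 − P(X ≤ 2).
  k=0: C(13,0)·0.14^0·0.86^13 = 0.1407602
  k=1: C(13,1)·0.14^1·0.86^12 = 0.2978879
  k=2: C(13,2)·0.14^2·0.86^11 = 0.2909602
1 − 0.7296083 = 0.2703917

0.27039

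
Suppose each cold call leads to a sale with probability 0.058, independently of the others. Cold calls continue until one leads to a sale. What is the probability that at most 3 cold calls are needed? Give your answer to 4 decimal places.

0.1641

Y = number of cold calls to the first success; geometric, p = 0.058.
P(Y ≤ 3) = 1 − (1−p)^3 = 1 − 0.835897 = 0.164103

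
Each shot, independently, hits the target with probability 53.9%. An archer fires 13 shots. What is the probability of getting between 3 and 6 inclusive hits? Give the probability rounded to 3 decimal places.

X ~ Binomial(13, 0.539); P(3 ≤ X ≤ 6) = Σ C(13,k) p^k (1−p)^(13−k) over k:
  k=3: C(13,3)·0.539^3·0.461^10 = 0.01942
  k=4: C(13,4)·0.539^4·0.461^9 = 0.05675
  k=5: C(13,5)·0.539^5·0.461^8 = 0.11943
  k=6: C(13,6)·0.539^6·0.461^7 = 0.18619
Total = 0.38179

0.382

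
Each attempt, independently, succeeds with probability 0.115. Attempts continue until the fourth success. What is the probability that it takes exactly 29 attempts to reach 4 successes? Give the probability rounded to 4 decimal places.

0.0270

Y = trial on which the fourth success occurs; negative binomial, r=4, p=0.115.
P(Y=29) = C(28,3) · p^4 · (1−p)^25
= 3276 · 0.0001749 · 0.047161 = 0.027022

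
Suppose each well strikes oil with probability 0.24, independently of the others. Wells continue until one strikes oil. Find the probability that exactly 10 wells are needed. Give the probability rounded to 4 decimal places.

Geometric (trials to first success), p = 0.24.
P(Y = 10) = (1−p)^9 · p = 0.084591 · 0.24 = 0.020302

0.0203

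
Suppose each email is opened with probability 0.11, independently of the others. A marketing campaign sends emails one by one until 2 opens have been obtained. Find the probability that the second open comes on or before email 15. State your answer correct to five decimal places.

0.50307

Finishing within 15 emails ⇔ at least 2 successes in the first 15. With X ~ Binomial(15, 0.11), P(Y ≤ 15) = 1 − P(X ≤ 1).
  k=0: C(15,0)·0.11^0·0.89^15 = 0.1741206
  k=1: C(15,1)·0.11^1·0.89^14 = 0.3228078
1 − 0.4969284 = 0.5030716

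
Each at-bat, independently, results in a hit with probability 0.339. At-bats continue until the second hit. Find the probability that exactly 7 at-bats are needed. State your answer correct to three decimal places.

0.087

Y = trial on which the second success occurs; negative binomial, r=2, p=0.339.
P(Y=7) = C(6,1) · p^2 · (1−p)^5
= 6 · 0.11492 · 0.12618 = 0.08701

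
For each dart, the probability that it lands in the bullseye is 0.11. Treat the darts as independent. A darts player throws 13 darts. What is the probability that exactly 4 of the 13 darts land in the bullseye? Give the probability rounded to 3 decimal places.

0.037

X ~ Binomial(n=13, p=0.11).
P(X=4) = C(13,4) · p^4 · (1−p)^9
= 715 · 0.00014641 · 0.35036 = 0.03668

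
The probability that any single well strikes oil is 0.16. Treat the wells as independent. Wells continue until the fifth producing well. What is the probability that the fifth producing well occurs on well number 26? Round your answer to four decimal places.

0.0341

Y = trial on which the fifth success occurs; negative binomial, r=5, p=0.16.
P(Y=26) = C(25,4) · p^5 · (1−p)^21
= 12650 · 0.00010486 · 0.025696 = 0.034084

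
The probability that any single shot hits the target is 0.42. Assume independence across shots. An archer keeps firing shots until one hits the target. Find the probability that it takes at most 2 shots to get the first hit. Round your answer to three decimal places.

Y = number of shots to the first success; geometric, p = 0.42.
P(Y ≤ 2) = 1 − (1−p)^2 = 1 − 0.33640 = 0.66360

0.664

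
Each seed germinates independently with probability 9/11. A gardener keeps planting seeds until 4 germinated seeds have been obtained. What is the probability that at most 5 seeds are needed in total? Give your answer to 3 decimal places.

Finishing within 5 seeds ⇔ at least 4 successes in the first 5. With X ~ Binomial(5, 0.818182), P(Y ≤ 5) = 1 − P(X ≤ 3).
  k=0: C(5,0)·0.818182^0·0.181818^5 = 0.00020
  k=1: C(5,1)·0.818182^1·0.181818^4 = 0.00447
  k=2: C(5,2)·0.818182^2·0.181818^3 = 0.04024
  k=3: C(5,3)·0.818182^3·0.181818^2 = 0.18106
1 − 0.22597 = 0.77403

0.774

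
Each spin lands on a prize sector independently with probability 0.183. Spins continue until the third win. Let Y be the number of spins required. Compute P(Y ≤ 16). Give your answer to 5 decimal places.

0.58213

Finishing within 16 spins ⇔ at least 3 successes in the first 16. With X ~ Binomial(16, 0.183), P(Y ≤ 16) = 1 − P(X ≤ 2).
  k=0: C(16,0)·0.183^0·0.817^16 = 0.0394051
  k=1: C(16,1)·0.183^1·0.817^15 = 0.1412219
  k=2: C(16,2)·0.183^2·0.817^14 = 0.2372423
1 − 0.4178694 = 0.5821306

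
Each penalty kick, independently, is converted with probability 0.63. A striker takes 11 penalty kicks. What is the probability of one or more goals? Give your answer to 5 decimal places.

0.99998

P(at least one) = 1 − P(none) = 1 − (1 − 0.63)^11
= 1 − 0.0000178 = 0.9999822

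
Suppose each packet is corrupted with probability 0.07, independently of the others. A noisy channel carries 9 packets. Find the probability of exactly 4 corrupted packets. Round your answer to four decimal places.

0.0021

X ~ Binomial(n=9, p=0.07).
P(X=4) = C(9,4) · p^4 · (1−p)^5
= 126 · 2.401e-05 · 0.69569 = 0.002105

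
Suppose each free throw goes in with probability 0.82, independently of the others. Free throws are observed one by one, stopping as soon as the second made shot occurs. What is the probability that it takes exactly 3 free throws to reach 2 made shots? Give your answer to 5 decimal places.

Y = trial on which the second success occurs; negative binomial, r=2, p=0.82.
P(Y=3) = C(2,1) · p^2 · (1−p)^1
= 2 · 0.6724 · 0.18 = 0.2420640

0.24206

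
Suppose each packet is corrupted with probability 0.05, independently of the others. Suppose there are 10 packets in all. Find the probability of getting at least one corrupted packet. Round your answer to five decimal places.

P(at least one) = 1 − P(none) = 1 − (1 − 0.05)^10
= 1 − 0.5987369 = 0.4012631

0.40126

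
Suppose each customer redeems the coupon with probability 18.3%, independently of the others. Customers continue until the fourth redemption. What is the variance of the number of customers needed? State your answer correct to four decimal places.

Y = total customers until the fourth success; negative binomial with r=4, p=0.183.
Var(Y) = r(1−p)/p² = 4·0.817 / 0.183² = 97.584281

97.5843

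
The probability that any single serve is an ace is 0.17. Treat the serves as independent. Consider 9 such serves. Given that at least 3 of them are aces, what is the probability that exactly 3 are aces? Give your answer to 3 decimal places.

X ~ Binomial(9, 0.17). Want P(X=3 | X≥3) = P(X=3) / P(X≥3).
P(X=3) = C(9,3)·0.17^3·0.83^6 = 0.13493
P(X≥3) = 1 − 0.18694 − 0.34460 − 0.28232 = 0.18614
Ratio = 0.13493 / 0.18614 = 0.72488

0.725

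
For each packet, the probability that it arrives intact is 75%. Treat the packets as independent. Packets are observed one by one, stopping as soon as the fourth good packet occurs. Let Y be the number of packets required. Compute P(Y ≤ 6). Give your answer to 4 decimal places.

Finishing within 6 packets ⇔ at least 4 successes in the first 6. With X ~ Binomial(6, 0.75), P(Y ≤ 6) = 1 − P(X ≤ 3).
  k=0: C(6,0)·0.75^0·0.25^6 = 0.000244
  k=1: C(6,1)·0.75^1·0.25^5 = 0.004395
  k=2: C(6,2)·0.75^2·0.25^4 = 0.032959
  k=3: C(6,3)·0.75^3·0.25^3 = 0.131836
1 − 0.169434 = 0.830566

0.8306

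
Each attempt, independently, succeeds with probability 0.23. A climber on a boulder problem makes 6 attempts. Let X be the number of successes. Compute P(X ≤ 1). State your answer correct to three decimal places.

X ~ Binomial(6, 0.23); P(X ≤ 1) = Σ C(6,k) p^k (1−p)^(6−k) over k:
  k=0: C(6,0)·0.23^0·0.77^6 = 0.20842
  k=1: C(6,1)·0.23^1·0.77^5 = 0.37354
Total = 0.58196

0.582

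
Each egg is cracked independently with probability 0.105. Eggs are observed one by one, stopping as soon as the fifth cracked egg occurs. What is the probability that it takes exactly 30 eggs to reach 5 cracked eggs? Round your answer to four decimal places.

0.0189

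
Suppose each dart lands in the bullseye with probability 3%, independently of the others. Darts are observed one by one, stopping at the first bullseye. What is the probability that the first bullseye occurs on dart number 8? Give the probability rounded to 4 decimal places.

0.0242

Geometric (trials to first success), p = 0.03.
P(Y = 8) = (1−p)^7 · p = 0.80798 · 0.03 = 0.024239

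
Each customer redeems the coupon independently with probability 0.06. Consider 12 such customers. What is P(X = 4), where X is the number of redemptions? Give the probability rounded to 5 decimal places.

0.00391

X ~ Binomial(n=12, p=0.06).
P(X=4) = C(12,4) · p^4 · (1−p)^8
= 495 · 1.296e-05 · 0.60957 = 0.0039105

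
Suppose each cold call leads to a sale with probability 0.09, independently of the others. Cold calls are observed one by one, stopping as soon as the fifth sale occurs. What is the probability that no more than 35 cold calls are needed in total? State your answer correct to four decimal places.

Finishing within 35 cold calls ⇔ at least 5 successes in the first 35. With X ~ Binomial(35, 0.09), P(Y ≤ 35) = 1 − P(X ≤ 4).
  k=0: C(35,0)·0.09^0·0.91^35 = 0.036851
  k=1: C(35,1)·0.09^1·0.91^34 = 0.127561
  k=2: C(35,2)·0.09^2·0.91^33 = 0.214471
  k=3: C(35,3)·0.09^3·0.91^32 = 0.233325
  k=4: C(35,4)·0.09^4·0.91^31 = 0.184609
1 − 0.796817 = 0.203183

0.2032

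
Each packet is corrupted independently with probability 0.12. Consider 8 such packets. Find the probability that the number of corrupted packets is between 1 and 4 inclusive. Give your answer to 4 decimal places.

X ~ Binomial(8, 0.12); P(1 ≤ X ≤ 4) = Σ C(8,k) p^k (1−p)^(8−k) over k:
  k=1: C(8,1)·0.12^1·0.88^7 = 0.392329
  k=2: C(8,2)·0.12^2·0.88^6 = 0.187248
  k=3: C(8,3)·0.12^3·0.88^5 = 0.051068
  k=4: C(8,4)·0.12^4·0.88^4 = 0.008705
Total = 0.639349

0.6393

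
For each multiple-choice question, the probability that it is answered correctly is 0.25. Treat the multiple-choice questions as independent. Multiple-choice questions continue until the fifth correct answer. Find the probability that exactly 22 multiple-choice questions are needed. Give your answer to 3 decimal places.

Y = trial on which the fifth success occurs; negative binomial, r=5, p=0.25.
P(Y=22) = C(21,4) · p^5 · (1−p)^17
= 5985 · 0.00097656 · 0.0075169 = 0.04393

0.044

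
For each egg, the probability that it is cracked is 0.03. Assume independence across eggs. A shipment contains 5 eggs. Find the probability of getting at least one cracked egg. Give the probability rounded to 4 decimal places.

P(at least one) = 1 − P(none) = 1 − (1 − 0.03)^5
= 1 − 0.858734 = 0.141266

0.1413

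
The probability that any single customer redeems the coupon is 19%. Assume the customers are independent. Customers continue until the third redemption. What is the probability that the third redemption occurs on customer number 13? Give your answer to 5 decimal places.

0.05504

Y = trial on which the third success occurs; negative binomial, r=3, p=0.19.
P(Y=13) = C(12,2) · p^3 · (1−p)^10
= 66 · 0.006859 · 0.12158 = 0.0550370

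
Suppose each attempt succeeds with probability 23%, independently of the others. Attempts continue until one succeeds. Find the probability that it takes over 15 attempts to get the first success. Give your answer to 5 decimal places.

0.01983

Y = number of attempts to the first success; geometric, p = 0.23.
P(Y > 15) = P(first 15 all fail) = (1−p)^15 = 0.0198317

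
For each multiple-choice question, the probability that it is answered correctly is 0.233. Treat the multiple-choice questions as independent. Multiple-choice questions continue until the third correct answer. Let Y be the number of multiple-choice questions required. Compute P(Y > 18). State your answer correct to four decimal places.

0.1737

Needing more than 18 multiple-choice questions ⇔ fewer than 3 successes in the first 18. With X ~ Binomial(18, 0.233), P(Y > 18) = P(X ≤ 2).
  k=0: C(18,0)·0.233^0·0.767^18 = 0.008439
  k=1: C(18,1)·0.233^1·0.767^17 = 0.046148
  k=2: C(18,2)·0.233^2·0.767^16 = 0.119160
P(X ≤ 2) = 0.173747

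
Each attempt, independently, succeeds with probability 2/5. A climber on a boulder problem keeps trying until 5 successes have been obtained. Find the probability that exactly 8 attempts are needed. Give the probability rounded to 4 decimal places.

Y = trial on which the fifth success occurs; negative binomial, r=5, p=0.40.
P(Y=8) = C(7,4) · p^5 · (1−p)^3
= 35 · 0.01024 · 0.216 = 0.077414

0.0774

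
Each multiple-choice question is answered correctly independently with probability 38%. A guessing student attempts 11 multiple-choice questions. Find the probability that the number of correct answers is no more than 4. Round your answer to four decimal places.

0.5878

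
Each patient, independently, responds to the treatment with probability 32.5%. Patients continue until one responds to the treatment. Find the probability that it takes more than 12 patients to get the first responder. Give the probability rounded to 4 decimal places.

Y = number of patients to the first success; geometric, p = 0.325.
P(Y > 12) = P(first 12 all fail) = (1−p)^12 = 0.008946

0.0089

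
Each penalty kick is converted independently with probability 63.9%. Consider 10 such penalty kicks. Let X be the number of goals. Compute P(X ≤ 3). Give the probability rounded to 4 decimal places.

X ~ Binomial(10, 0.639); P(X ≤ 3) = Σ C(10,k) p^k (1−p)^(10−k) over k:
  k=0: C(10,0)·0.639^0·0.361^10 = 0.000038
  k=1: C(10,1)·0.639^1·0.361^9 = 0.000665
  k=2: C(10,2)·0.639^2·0.361^8 = 0.005300
  k=3: C(10,3)·0.639^3·0.361^7 = 0.025017
Total = 0.031020

0.0310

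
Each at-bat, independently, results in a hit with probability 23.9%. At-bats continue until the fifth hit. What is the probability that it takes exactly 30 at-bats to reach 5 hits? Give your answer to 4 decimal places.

0.0201

Y = trial on which the fifth success occurs; negative binomial, r=5, p=0.239.
P(Y=30) = C(29,4) · p^5 · (1−p)^25
= 23751 · 0.00077981 · 0.001083 = 0.020058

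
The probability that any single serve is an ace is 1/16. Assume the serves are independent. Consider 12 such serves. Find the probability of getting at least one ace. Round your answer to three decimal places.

0.539

P(at least one) = 1 − P(none) = 1 − (1 − 0.0625)^12
= 1 − 0.46095 = 0.53905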